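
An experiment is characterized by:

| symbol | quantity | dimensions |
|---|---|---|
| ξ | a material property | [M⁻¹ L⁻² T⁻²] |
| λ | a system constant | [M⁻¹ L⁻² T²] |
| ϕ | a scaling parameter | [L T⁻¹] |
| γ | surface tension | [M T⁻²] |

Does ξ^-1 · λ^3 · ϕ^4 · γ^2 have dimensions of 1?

Sum the exponent of each base dimension across the product:
  M: −[ξ]_M + 3·[λ]_M + 4·[ϕ]_M + 2·[γ]_M = −(-1) + 3·(-1) + 4·(0) + 2·(1) = 0
  L: −[ξ]_L + 3·[λ]_L + 4·[ϕ]_L + 2·[γ]_L = −(-2) + 3·(-2) + 4·(1) + 2·(0) = 0
  T: −[ξ]_T + 3·[λ]_T + 4·[ϕ]_T + 2·[γ]_T = −(-2) + 3·(2) + 4·(-1) + 2·(-2) = 0
All base exponents vanish — dimensionless.

yes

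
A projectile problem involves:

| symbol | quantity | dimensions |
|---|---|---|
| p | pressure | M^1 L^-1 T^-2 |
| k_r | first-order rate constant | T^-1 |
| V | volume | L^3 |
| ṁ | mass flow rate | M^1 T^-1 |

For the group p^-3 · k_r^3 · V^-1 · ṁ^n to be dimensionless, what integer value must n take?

3

Balance the M exponent: (1)·n from ṁ, plus −3·(1) + 3·(0) − (0) = -3 from the rest, must sum to zero.
n − 3 = 0, so n = 3.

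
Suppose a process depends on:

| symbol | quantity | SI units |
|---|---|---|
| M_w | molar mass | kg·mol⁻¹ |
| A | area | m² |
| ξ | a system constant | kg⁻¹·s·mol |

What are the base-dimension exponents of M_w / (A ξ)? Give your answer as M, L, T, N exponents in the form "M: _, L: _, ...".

Collect each base-dimension exponent across the product:
  M: (1) − (0) − (-1) = 2
  L: (0) − (2) − (0) = -2
  T: (0) − (0) − (1) = -1
  N: (-1) − (0) − (1) = -2
So the dimensions are [M² L⁻² T⁻¹ N⁻²].

M: 2, L: -2, T: -1, N: -2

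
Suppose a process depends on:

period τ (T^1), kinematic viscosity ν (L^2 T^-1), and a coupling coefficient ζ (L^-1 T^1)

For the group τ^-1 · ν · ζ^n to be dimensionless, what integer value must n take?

Balance the L exponent: (-1)·n from ζ, plus −(0) + (2) = 2 from the rest, must sum to zero.
−n + 2 = 0, so n = 2.

2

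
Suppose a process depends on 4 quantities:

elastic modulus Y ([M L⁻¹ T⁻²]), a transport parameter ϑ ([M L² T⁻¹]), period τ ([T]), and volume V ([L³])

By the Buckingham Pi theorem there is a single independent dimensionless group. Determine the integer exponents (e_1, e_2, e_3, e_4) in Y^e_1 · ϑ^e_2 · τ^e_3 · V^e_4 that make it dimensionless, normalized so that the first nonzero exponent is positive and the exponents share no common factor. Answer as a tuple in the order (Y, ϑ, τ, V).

M: e_1·(1) + e_2·(1) + e_3·(0) + e_4·(0) = 0
L: e_1·(-1) + e_2·(2) + e_3·(0) + e_4·(3) = 0
T: e_1·(-2) + e_2·(-1) + e_3·(1) + e_4·(0) = 0
Solving this homogeneous linear system for the smallest-integer solution (first nonzero entry positive) gives (1, -1, 1, 1).

(1, -1, 1, 1)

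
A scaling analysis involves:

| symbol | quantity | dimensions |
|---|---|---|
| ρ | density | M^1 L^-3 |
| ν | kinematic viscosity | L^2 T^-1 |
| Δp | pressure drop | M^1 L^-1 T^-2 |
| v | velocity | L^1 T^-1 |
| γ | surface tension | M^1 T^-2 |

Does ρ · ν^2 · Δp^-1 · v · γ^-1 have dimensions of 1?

Sum the exponent of each base dimension across the product:
  M: [ρ]_M + 2·[ν]_M − [Δp]_M + [v]_M − [γ]_M = (1) + 2·(0) − (1) + (0) − (1) = -1
  L: [ρ]_L + 2·[ν]_L − [Δp]_L + [v]_L − [γ]_L = (-3) + 2·(2) − (-1) + (1) − (0) = 3
  T: [ρ]_T + 2·[ν]_T − [Δp]_T + [v]_T − [γ]_T = (0) + 2·(-1) − (-2) + (-1) − (-2) = 1
Net dimensions [M⁻¹ L³ T] ≠ [1] — not dimensionless.

no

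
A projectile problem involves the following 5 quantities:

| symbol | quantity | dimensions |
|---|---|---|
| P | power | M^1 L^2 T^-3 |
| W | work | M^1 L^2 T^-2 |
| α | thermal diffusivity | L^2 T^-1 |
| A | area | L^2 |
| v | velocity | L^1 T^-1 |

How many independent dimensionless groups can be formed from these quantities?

2

There are 5 variables and 3 base dimensions (M, L, T).
The dimension matrix has rank 3.
Independent dimensionless groups: 5 − 3 = 2.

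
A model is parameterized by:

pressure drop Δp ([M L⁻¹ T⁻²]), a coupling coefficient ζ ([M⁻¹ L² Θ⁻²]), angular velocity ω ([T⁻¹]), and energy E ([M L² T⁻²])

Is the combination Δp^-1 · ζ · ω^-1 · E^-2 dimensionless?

Sum the exponent of each base dimension across the product:
  M: −[Δp]_M + [ζ]_M − [ω]_M − 2·[E]_M = −(1) + (-1) − (0) − 2·(1) = -4
  L: −[Δp]_L + [ζ]_L − [ω]_L − 2·[E]_L = −(-1) + (2) − (0) − 2·(2) = -1
  T: −[Δp]_T + [ζ]_T − [ω]_T − 2·[E]_T = −(-2) + (0) − (-1) − 2·(-2) = 7
  Θ: −[Δp]_Θ + [ζ]_Θ − [ω]_Θ − 2·[E]_Θ = −(0) + (-2) − (0) − 2·(0) = -2
Net dimensions [M⁻⁴ L⁻¹ T⁷ Θ⁻²] ≠ [1] — not dimensionless.

no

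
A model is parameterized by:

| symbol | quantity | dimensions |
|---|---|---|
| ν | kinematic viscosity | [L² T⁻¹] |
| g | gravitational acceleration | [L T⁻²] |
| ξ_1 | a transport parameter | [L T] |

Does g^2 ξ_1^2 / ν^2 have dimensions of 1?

yes

Sum the exponent of each base dimension across the product:
  L: −2·[ν]_L + 2·[g]_L + 2·[ξ_1]_L = −2·(2) + 2·(1) + 2·(1) = 0
  T: −2·[ν]_T + 2·[g]_T + 2·[ξ_1]_T = −2·(-1) + 2·(-2) + 2·(1) = 0
All base exponents vanish — dimensionless.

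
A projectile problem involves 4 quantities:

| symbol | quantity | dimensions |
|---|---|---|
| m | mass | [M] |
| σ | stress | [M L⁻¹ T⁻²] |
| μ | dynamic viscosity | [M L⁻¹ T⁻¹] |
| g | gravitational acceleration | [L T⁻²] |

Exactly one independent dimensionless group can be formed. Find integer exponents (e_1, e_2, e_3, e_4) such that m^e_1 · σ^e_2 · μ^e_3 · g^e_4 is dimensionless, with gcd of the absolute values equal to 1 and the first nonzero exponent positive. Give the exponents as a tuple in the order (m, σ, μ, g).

(1, 3, -4, -1)

M: e_1·(1) + e_2·(1) + e_3·(1) + e_4·(0) = 0
L: e_1·(0) + e_2·(-1) + e_3·(-1) + e_4·(1) = 0
T: e_1·(0) + e_2·(-2) + e_3·(-1) + e_4·(-2) = 0
Solving this homogeneous linear system for the smallest-integer solution (first nonzero entry positive) gives (1, 3, -4, -1).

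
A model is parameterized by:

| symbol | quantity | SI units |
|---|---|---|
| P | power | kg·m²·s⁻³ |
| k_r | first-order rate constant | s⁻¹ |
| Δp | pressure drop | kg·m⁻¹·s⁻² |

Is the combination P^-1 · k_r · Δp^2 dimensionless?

Sum the exponent of each base dimension across the product:
  M: −[P]_M + [k_r]_M + 2·[Δp]_M = −(1) + (0) + 2·(1) = 1
  L: −[P]_L + [k_r]_L + 2·[Δp]_L = −(2) + (0) + 2·(-1) = -4
  T: −[P]_T + [k_r]_T + 2·[Δp]_T = −(-3) + (-1) + 2·(-2) = -2
Net dimensions [M L⁻⁴ T⁻²] ≠ [1] — not dimensionless.

no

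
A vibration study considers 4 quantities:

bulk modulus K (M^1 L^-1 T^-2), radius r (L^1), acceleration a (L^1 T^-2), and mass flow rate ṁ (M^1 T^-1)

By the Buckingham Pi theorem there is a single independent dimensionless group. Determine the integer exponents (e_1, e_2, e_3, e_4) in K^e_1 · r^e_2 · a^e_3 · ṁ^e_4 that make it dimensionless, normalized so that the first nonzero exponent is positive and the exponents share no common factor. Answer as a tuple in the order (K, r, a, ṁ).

(2, 3, -1, -2)

M: e_1·(1) + e_2·(0) + e_3·(0) + e_4·(1) = 0
L: e_1·(-1) + e_2·(1) + e_3·(1) + e_4·(0) = 0
T: e_1·(-2) + e_2·(0) + e_3·(-2) + e_4·(-1) = 0
Solving this homogeneous linear system for the smallest-integer solution (first nonzero entry positive) gives (2, 3, -1, -2).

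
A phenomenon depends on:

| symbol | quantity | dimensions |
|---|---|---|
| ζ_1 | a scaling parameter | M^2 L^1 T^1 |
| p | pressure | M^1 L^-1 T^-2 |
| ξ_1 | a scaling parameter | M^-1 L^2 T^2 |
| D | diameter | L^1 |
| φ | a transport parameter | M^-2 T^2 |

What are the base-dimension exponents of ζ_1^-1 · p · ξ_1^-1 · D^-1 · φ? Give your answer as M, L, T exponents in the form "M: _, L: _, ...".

Collect each base-dimension exponent across the product:
  M: −(2) + (1) − (-1) − (0) + (-2) = -2
  L: −(1) + (-1) − (2) − (1) + (0) = -5
  T: −(1) + (-2) − (2) − (0) + (2) = -3
So the dimensions are [M⁻² L⁻⁵ T⁻³].

M: -2, L: -5, T: -3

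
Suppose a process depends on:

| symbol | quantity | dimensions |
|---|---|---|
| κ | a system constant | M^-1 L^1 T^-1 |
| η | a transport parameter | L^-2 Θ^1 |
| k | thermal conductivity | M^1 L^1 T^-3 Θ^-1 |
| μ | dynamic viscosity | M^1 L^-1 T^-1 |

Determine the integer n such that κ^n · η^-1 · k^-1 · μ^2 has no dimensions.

Balance the M exponent: (-1)·n from κ, plus −(0) − (1) + 2·(1) = 1 from the rest, must sum to zero.
−n + 1 = 0, so n = 1.

1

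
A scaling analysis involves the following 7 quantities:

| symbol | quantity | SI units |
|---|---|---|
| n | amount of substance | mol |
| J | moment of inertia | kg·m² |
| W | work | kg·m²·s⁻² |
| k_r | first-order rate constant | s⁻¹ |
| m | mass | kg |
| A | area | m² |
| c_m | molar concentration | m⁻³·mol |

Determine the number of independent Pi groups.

3

There are 7 variables and 4 base dimensions (M, L, T, N).
The dimension matrix has rank 4.
Independent dimensionless groups: 7 − 4 = 3.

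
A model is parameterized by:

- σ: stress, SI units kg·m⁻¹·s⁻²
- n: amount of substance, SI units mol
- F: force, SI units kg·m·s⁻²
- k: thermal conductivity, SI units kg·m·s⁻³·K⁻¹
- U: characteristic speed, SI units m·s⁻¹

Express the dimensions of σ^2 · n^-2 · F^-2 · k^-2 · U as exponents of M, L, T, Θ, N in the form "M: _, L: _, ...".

M: -2, L: -5, T: 5, Θ: 2, N: -2

Collect each base-dimension exponent across the product:
  M: 2·(1) − 2·(0) − 2·(1) − 2·(1) + (0) = -2
  L: 2·(-1) − 2·(0) − 2·(1) − 2·(1) + (1) = -5
  T: 2·(-2) − 2·(0) − 2·(-2) − 2·(-3) + (-1) = 5
  Θ: 2·(0) − 2·(0) − 2·(0) − 2·(-1) + (0) = 2
  N: 2·(0) − 2·(1) − 2·(0) − 2·(0) + (0) = -2
So the dimensions are [M⁻² L⁻⁵ T⁵ Θ² N⁻²].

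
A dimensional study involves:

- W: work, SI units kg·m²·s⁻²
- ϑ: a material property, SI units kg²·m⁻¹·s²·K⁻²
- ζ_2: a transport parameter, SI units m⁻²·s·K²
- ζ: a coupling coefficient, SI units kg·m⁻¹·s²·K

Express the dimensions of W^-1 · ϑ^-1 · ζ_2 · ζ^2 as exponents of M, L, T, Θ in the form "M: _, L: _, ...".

M: -1, L: -5, T: 5, Θ: 6

Collect each base-dimension exponent across the product:
  M: −(1) − (2) + (0) + 2·(1) = -1
  L: −(2) − (-1) + (-2) + 2·(-1) = -5
  T: −(-2) − (2) + (1) + 2·(2) = 5
  Θ: −(0) − (-2) + (2) + 2·(1) = 6
So the dimensions are [M⁻¹ L⁻⁵ T⁵ Θ⁶].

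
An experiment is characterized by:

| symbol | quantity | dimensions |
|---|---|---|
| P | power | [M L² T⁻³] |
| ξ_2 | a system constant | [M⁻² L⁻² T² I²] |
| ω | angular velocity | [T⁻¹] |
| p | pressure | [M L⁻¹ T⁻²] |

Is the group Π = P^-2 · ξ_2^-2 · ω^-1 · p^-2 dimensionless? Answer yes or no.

Sum the exponent of each base dimension across the product:
  M: −2·[P]_M − 2·[ξ_2]_M − [ω]_M − 2·[p]_M = −2·(1) − 2·(-2) − (0) − 2·(1) = 0
  L: −2·[P]_L − 2·[ξ_2]_L − [ω]_L − 2·[p]_L = −2·(2) − 2·(-2) − (0) − 2·(-1) = 2
  T: −2·[P]_T − 2·[ξ_2]_T − [ω]_T − 2·[p]_T = −2·(-3) − 2·(2) − (-1) − 2·(-2) = 7
  I: −2·[P]_I − 2·[ξ_2]_I − [ω]_I − 2·[p]_I = −2·(0) − 2·(2) − (0) − 2·(0) = -4
Net dimensions [L² T⁷ I⁻⁴] ≠ [1] — not dimensionless.

no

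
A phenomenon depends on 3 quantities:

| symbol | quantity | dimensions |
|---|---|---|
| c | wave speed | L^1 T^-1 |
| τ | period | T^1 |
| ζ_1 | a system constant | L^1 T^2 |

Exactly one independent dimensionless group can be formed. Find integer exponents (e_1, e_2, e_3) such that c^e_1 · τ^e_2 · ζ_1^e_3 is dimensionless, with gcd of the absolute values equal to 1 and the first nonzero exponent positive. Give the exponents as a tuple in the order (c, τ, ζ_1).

L: e_1·(1) + e_2·(0) + e_3·(1) = 0
T: e_1·(-1) + e_2·(1) + e_3·(2) = 0
Solving this homogeneous linear system for the smallest-integer solution (first nonzero entry positive) gives (1, 3, -1).

(1, 3, -1)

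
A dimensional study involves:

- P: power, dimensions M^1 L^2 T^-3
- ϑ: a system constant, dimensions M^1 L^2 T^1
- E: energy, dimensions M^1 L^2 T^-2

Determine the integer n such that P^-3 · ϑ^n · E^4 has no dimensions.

Balance the M exponent: (1)·n from ϑ, plus −3·(1) + 4·(1) = 1 from the rest, must sum to zero.
n + 1 = 0, so n = -1.

-1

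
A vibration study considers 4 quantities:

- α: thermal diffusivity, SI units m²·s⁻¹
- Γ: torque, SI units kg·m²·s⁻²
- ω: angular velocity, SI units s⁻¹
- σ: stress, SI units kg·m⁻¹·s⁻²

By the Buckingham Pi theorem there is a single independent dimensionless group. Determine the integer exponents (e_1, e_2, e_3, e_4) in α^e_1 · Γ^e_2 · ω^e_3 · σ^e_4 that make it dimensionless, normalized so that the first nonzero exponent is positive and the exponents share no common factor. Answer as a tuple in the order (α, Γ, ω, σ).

M: e_1·(0) + e_2·(1) + e_3·(0) + e_4·(1) = 0
L: e_1·(2) + e_2·(2) + e_3·(0) + e_4·(-1) = 0
T: e_1·(-1) + e_2·(-2) + e_3·(-1) + e_4·(-2) = 0
Solving this homogeneous linear system for the smallest-integer solution (first nonzero entry positive) gives (3, -2, -3, 2).

(3, -2, -3, 2)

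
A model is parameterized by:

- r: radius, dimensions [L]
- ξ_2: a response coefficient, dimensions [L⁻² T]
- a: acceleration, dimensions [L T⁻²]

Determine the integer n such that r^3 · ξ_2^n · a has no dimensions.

Balance the L exponent: (-2)·n from ξ_2, plus 3·(1) + (1) = 4 from the rest, must sum to zero.
-2n + 4 = 0, so n = 2.

2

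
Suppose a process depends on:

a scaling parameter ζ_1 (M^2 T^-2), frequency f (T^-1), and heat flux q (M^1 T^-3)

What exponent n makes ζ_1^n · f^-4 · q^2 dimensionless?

Balance the M exponent: (2)·n from ζ_1, plus −4·(0) + 2·(1) = 2 from the rest, must sum to zero.
2n + 2 = 0, so n = -1.

-1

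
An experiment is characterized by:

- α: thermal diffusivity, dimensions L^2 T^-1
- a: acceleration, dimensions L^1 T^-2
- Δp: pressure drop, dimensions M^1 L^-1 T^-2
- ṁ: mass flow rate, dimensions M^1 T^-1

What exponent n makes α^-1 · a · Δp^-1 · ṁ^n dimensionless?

Balance the M exponent: (1)·n from ṁ, plus −(0) + (0) − (1) = -1 from the rest, must sum to zero.
n − 1 = 0, so n = 1.

1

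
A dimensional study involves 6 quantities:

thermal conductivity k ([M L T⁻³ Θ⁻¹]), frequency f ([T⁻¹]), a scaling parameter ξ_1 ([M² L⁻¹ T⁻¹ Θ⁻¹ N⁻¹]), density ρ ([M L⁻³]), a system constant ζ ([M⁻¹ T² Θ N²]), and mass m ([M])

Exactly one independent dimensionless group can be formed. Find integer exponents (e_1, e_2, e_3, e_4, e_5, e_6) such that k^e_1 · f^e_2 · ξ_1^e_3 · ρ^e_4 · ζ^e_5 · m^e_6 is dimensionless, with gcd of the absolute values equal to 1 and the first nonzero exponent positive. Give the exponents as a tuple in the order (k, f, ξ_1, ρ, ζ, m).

(1, -3, -2, 1, -1, 1)

M: e_1·(1) + e_2·(0) + e_3·(2) + e_4·(1) + e_5·(-1) + e_6·(1) = 0
L: e_1·(1) + e_2·(0) + e_3·(-1) + e_4·(-3) + e_5·(0) + e_6·(0) = 0
T: e_1·(-3) + e_2·(-1) + e_3·(-1) + e_4·(0) + e_5·(2) + e_6·(0) = 0
Θ: e_1·(-1) + e_2·(0) + e_3·(-1) + e_4·(0) + e_5·(1) + e_6·(0) = 0
N: e_1·(0) + e_2·(0) + e_3·(-1) + e_4·(0) + e_5·(2) + e_6·(0) = 0
Solving this homogeneous linear system for the smallest-integer solution (first nonzero entry positive) gives (1, -3, -2, 1, -1, 1).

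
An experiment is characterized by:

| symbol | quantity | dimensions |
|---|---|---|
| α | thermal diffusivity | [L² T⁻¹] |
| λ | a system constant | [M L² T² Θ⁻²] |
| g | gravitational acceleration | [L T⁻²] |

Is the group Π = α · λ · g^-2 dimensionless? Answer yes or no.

Sum the exponent of each base dimension across the product:
  M: [α]_M + [λ]_M − 2·[g]_M = (0) + (1) − 2·(0) = 1
  L: [α]_L + [λ]_L − 2·[g]_L = (2) + (2) − 2·(1) = 2
  T: [α]_T + [λ]_T − 2·[g]_T = (-1) + (2) − 2·(-2) = 5
  Θ: [α]_Θ + [λ]_Θ − 2·[g]_Θ = (0) + (-2) − 2·(0) = -2
Net dimensions [M L² T⁵ Θ⁻²] ≠ [1] — not dimensionless.

no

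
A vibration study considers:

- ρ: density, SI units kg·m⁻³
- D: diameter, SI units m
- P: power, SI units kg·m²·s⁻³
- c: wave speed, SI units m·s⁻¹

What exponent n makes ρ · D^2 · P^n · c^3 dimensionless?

-1

Balance the M exponent: (1)·n from P, plus (1) + 2·(0) + 3·(0) = 1 from the rest, must sum to zero.
n + 1 = 0, so n = -1.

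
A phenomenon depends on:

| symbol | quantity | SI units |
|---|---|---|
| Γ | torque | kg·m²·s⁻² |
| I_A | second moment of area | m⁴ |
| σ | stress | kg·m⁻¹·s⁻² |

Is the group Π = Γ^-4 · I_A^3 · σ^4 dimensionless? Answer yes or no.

yes

Sum the exponent of each base dimension across the product:
  M: −4·[Γ]_M + 3·[I_A]_M + 4·[σ]_M = −4·(1) + 3·(0) + 4·(1) = 0
  L: −4·[Γ]_L + 3·[I_A]_L + 4·[σ]_L = −4·(2) + 3·(4) + 4·(-1) = 0
  T: −4·[Γ]_T + 3·[I_A]_T + 4·[σ]_T = −4·(-2) + 3·(0) + 4·(-2) = 0
All base exponents vanish — dimensionless.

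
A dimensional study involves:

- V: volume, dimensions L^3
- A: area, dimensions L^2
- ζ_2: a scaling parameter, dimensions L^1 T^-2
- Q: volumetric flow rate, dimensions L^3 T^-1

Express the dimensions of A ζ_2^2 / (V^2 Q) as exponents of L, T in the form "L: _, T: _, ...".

L: -5, T: -3

Collect each base-dimension exponent across the product:
  L: −2·(3) + (2) + 2·(1) − (3) = -5
  T: −2·(0) + (0) + 2·(-2) − (-1) = -3
So the dimensions are [L⁻⁵ T⁻³].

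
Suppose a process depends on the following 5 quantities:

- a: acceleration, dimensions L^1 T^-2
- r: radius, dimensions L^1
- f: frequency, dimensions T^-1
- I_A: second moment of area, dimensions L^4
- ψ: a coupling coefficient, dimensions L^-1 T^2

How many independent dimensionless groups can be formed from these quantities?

There are 5 variables and 2 base dimensions (L, T).
The dimension matrix has rank 2.
Independent dimensionless groups: 5 − 2 = 3.

3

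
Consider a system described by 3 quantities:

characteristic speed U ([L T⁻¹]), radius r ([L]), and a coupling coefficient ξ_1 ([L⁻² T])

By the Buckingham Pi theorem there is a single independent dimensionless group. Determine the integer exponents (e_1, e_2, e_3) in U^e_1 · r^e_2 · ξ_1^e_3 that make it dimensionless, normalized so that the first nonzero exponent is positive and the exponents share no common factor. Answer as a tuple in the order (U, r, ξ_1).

L: e_1·(1) + e_2·(1) + e_3·(-2) = 0
T: e_1·(-1) + e_2·(0) + e_3·(1) = 0
Solving this homogeneous linear system for the smallest-integer solution (first nonzero entry positive) gives (1, 1, 1).

(1, 1, 1)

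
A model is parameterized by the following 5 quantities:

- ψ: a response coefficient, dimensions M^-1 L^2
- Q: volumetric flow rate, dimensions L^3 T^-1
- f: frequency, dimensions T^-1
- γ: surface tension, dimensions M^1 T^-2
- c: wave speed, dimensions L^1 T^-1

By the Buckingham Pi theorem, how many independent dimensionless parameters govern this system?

There are 5 variables and 3 base dimensions (M, L, T).
The dimension matrix has rank 3.
Independent dimensionless groups: 5 − 3 = 2.

2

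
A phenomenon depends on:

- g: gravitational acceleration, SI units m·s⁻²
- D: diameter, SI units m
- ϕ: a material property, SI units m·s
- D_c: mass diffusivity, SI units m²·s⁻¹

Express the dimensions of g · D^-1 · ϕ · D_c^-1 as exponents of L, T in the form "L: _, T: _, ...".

Collect each base-dimension exponent across the product:
  L: (1) − (1) + (1) − (2) = -1
  T: (-2) − (0) + (1) − (-1) = 0
So the dimensions are [L⁻¹].

L: -1, T: 0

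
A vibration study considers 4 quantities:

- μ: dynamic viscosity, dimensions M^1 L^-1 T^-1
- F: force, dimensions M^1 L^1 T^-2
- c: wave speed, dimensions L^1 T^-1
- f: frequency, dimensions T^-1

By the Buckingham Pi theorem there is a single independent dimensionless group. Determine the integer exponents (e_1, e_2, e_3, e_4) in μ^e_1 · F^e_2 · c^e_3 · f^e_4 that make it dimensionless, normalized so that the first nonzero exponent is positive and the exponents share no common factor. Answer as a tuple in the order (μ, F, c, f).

(1, -1, 2, -1)

M: e_1·(1) + e_2·(1) + e_3·(0) + e_4·(0) = 0
L: e_1·(-1) + e_2·(1) + e_3·(1) + e_4·(0) = 0
T: e_1·(-1) + e_2·(-2) + e_3·(-1) + e_4·(-1) = 0
Solving this homogeneous linear system for the smallest-integer solution (first nonzero entry positive) gives (1, -1, 2, -1).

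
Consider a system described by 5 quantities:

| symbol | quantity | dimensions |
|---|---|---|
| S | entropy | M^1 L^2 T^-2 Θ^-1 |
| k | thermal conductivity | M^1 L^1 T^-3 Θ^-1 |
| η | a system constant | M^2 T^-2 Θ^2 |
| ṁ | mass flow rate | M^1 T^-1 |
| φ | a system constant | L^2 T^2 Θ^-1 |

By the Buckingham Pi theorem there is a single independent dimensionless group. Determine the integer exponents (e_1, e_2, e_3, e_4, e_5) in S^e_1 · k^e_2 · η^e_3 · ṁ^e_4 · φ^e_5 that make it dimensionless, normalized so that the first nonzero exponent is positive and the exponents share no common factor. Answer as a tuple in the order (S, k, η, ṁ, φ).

M: e_1·(1) + e_2·(1) + e_3·(2) + e_4·(1) + e_5·(0) = 0
L: e_1·(2) + e_2·(1) + e_3·(0) + e_4·(0) + e_5·(2) = 0
T: e_1·(-2) + e_2·(-3) + e_3·(-2) + e_4·(-1) + e_5·(2) = 0
Θ: e_1·(-1) + e_2·(-1) + e_3·(2) + e_4·(0) + e_5·(-1) = 0
Solving this homogeneous linear system for the smallest-integer solution (first nonzero entry positive) gives (4, -4, -1, 2, -2).

(4, -4, -1, 2, -2)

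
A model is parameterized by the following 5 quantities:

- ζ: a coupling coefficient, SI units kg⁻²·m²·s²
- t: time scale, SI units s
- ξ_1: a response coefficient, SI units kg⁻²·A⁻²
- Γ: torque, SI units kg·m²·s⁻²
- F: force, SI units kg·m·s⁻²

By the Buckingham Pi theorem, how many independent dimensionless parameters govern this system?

There are 5 variables and 4 base dimensions (M, L, T, I).
The dimension matrix has rank 4.
Independent dimensionless groups: 5 − 4 = 1.

1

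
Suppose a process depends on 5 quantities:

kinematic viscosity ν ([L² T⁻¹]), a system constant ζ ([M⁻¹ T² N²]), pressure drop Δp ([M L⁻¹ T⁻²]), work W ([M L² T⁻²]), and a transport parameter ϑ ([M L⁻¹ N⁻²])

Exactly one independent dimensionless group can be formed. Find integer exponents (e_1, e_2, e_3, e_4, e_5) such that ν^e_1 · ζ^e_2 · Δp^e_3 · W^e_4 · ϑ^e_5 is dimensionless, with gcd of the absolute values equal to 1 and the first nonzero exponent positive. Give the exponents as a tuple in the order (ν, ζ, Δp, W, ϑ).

M: e_1·(0) + e_2·(-1) + e_3·(1) + e_4·(1) + e_5·(1) = 0
L: e_1·(2) + e_2·(0) + e_3·(-1) + e_4·(2) + e_5·(-1) = 0
T: e_1·(-1) + e_2·(2) + e_3·(-2) + e_4·(-2) + e_5·(0) = 0
N: e_1·(0) + e_2·(2) + e_3·(0) + e_4·(0) + e_5·(-2) = 0
Solving this homogeneous linear system for the smallest-integer solution (first nonzero entry positive) gives (2, 1, 1, -1, 1).

(2, 1, 1, -1, 1)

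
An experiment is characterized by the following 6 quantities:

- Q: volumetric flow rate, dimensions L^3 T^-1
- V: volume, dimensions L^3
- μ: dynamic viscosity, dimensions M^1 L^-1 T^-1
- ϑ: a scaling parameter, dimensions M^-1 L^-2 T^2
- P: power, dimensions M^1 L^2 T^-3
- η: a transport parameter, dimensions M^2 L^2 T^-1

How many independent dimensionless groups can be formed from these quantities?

3

There are 6 variables and 3 base dimensions (M, L, T).
The dimension matrix has rank 3.
Independent dimensionless groups: 6 − 3 = 3.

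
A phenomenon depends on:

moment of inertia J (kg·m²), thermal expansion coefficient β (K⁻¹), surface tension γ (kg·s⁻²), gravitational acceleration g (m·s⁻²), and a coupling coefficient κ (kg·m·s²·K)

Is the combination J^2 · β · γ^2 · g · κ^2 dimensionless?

no

Sum the exponent of each base dimension across the product:
  M: 2·[J]_M + [β]_M + 2·[γ]_M + [g]_M + 2·[κ]_M = 2·(1) + (0) + 2·(1) + (0) + 2·(1) = 6
  L: 2·[J]_L + [β]_L + 2·[γ]_L + [g]_L + 2·[κ]_L = 2·(2) + (0) + 2·(0) + (1) + 2·(1) = 7
  T: 2·[J]_T + [β]_T + 2·[γ]_T + [g]_T + 2·[κ]_T = 2·(0) + (0) + 2·(-2) + (-2) + 2·(2) = -2
  Θ: 2·[J]_Θ + [β]_Θ + 2·[γ]_Θ + [g]_Θ + 2·[κ]_Θ = 2·(0) + (-1) + 2·(0) + (0) + 2·(1) = 1
Net dimensions [M⁶ L⁷ T⁻² Θ] ≠ [1] — not dimensionless.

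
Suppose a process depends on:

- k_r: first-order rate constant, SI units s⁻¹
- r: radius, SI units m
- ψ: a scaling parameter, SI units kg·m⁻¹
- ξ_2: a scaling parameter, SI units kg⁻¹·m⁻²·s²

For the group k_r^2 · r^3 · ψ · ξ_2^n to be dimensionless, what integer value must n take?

Balance the M exponent: (-1)·n from ξ_2, plus 2·(0) + 3·(0) + (1) = 1 from the rest, must sum to zero.
−n + 1 = 0, so n = 1.

1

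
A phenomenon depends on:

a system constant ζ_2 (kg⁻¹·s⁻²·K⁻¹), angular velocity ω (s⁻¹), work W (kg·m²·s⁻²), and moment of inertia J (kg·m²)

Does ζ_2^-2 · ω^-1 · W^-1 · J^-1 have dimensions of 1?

Sum the exponent of each base dimension across the product:
  M: −2·[ζ_2]_M − [ω]_M − [W]_M − [J]_M = −2·(-1) − (0) − (1) − (1) = 0
  L: −2·[ζ_2]_L − [ω]_L − [W]_L − [J]_L = −2·(0) − (0) − (2) − (2) = -4
  T: −2·[ζ_2]_T − [ω]_T − [W]_T − [J]_T = −2·(-2) − (-1) − (-2) − (0) = 7
  Θ: −2·[ζ_2]_Θ − [ω]_Θ − [W]_Θ − [J]_Θ = −2·(-1) − (0) − (0) − (0) = 2
Net dimensions [L⁻⁴ T⁷ Θ²] ≠ [1] — not dimensionless.

no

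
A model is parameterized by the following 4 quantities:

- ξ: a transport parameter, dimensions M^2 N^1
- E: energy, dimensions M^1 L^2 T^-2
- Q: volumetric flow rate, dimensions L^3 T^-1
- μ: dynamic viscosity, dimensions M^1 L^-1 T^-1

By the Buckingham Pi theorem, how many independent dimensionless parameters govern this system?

There are 4 variables and 4 base dimensions (M, L, T, N).
The dimension matrix has rank 3 (less than 4: the dimension vectors are linearly dependent).
Independent dimensionless groups: 4 − 3 = 1.

1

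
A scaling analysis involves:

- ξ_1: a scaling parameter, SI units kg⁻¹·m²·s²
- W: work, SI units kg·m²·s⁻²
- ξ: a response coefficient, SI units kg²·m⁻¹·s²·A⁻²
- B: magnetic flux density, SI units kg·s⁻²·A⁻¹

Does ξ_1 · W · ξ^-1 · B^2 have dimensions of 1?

no

Sum the exponent of each base dimension across the product:
  M: [ξ_1]_M + [W]_M − [ξ]_M + 2·[B]_M = (-1) + (1) − (2) + 2·(1) = 0
  L: [ξ_1]_L + [W]_L − [ξ]_L + 2·[B]_L = (2) + (2) − (-1) + 2·(0) = 5
  T: [ξ_1]_T + [W]_T − [ξ]_T + 2·[B]_T = (2) + (-2) − (2) + 2·(-2) = -6
  I: [ξ_1]_I + [W]_I − [ξ]_I + 2·[B]_I = (0) + (0) − (-2) + 2·(-1) = 0
Net dimensions [L⁵ T⁻⁶] ≠ [1] — not dimensionless.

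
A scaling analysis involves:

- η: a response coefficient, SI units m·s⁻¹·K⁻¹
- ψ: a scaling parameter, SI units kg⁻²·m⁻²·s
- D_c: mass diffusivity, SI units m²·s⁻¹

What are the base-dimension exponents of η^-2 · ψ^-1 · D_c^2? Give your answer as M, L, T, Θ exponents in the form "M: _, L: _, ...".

Collect each base-dimension exponent across the product:
  M: −2·(0) − (-2) + 2·(0) = 2
  L: −2·(1) − (-2) + 2·(2) = 4
  T: −2·(-1) − (1) + 2·(-1) = -1
  Θ: −2·(-1) − (0) + 2·(0) = 2
So the dimensions are [M² L⁴ T⁻¹ Θ²].

M: 2, L: 4, T: -1, Θ: 2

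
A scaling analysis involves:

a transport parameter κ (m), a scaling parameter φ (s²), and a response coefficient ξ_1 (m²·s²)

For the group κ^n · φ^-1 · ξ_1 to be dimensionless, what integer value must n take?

Balance the L exponent: (1)·n from κ, plus −(0) + (2) = 2 from the rest, must sum to zero.
n + 2 = 0, so n = -2.

-2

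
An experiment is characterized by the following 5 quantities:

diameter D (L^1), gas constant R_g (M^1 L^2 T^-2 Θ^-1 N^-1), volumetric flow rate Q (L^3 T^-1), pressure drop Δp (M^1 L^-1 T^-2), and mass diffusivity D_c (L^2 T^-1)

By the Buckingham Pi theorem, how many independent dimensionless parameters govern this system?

1

There are 5 variables and 5 base dimensions (M, L, T, Θ, N).
The dimension matrix has rank 4 (less than 5: the dimension vectors are linearly dependent).
Independent dimensionless groups: 5 − 4 = 1.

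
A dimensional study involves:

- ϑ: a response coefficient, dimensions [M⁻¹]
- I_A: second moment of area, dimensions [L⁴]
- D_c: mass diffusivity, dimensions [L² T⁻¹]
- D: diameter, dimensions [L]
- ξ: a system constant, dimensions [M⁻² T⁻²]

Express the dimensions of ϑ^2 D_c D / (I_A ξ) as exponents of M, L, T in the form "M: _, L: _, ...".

Collect each base-dimension exponent across the product:
  M: 2·(-1) − (0) + (0) + (0) − (-2) = 0
  L: 2·(0) − (4) + (2) + (1) − (0) = -1
  T: 2·(0) − (0) + (-1) + (0) − (-2) = 1
So the dimensions are [L⁻¹ T].

M: 0, L: -1, T: 1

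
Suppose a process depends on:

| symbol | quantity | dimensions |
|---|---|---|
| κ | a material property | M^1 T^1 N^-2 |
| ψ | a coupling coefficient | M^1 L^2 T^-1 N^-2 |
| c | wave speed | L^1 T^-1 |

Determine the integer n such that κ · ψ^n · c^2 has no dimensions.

-1

Balance the M exponent: (1)·n from ψ, plus (1) + 2·(0) = 1 from the rest, must sum to zero.
n + 1 = 0, so n = -1.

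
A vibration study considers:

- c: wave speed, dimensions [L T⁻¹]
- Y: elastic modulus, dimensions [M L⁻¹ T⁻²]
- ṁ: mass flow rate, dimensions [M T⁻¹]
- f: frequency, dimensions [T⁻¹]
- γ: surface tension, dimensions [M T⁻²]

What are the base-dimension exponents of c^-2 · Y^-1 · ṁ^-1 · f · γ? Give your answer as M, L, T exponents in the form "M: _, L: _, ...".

Collect each base-dimension exponent across the product:
  M: −2·(0) − (1) − (1) + (0) + (1) = -1
  L: −2·(1) − (-1) − (0) + (0) + (0) = -1
  T: −2·(-1) − (-2) − (-1) + (-1) + (-2) = 2
So the dimensions are [M⁻¹ L⁻¹ T²].

M: -1, L: -1, T: 2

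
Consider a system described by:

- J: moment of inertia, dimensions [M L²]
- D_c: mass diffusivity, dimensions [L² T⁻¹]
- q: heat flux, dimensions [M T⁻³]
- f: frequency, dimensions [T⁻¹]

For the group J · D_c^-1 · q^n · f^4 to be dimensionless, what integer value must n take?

-1

Balance the M exponent: (1)·n from q, plus (1) − (0) + 4·(0) = 1 from the rest, must sum to zero.
n + 1 = 0, so n = -1.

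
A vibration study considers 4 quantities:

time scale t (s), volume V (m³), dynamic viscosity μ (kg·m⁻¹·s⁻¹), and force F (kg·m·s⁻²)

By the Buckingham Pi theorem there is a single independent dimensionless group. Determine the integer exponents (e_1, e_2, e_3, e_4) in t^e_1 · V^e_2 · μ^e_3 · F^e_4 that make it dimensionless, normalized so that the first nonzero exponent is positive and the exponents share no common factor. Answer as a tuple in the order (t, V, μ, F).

M: e_1·(0) + e_2·(0) + e_3·(1) + e_4·(1) = 0
L: e_1·(0) + e_2·(3) + e_3·(-1) + e_4·(1) = 0
T: e_1·(1) + e_2·(0) + e_3·(-1) + e_4·(-2) = 0
Solving this homogeneous linear system for the smallest-integer solution (first nonzero entry positive) gives (3, -2, -3, 3).

(3, -2, -3, 3)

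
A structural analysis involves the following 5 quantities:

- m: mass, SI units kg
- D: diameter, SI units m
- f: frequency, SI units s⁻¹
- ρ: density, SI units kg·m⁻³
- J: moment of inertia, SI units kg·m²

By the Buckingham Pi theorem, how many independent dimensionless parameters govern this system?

There are 5 variables and 3 base dimensions (M, L, T).
The dimension matrix has rank 3.
Independent dimensionless groups: 5 − 3 = 2.

2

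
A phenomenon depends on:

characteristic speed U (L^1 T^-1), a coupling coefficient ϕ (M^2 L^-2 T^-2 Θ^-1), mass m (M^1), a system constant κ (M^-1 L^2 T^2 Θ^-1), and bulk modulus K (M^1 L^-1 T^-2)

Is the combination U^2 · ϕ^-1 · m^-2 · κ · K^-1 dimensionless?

no

Sum the exponent of each base dimension across the product:
  M: 2·[U]_M − [ϕ]_M − 2·[m]_M + [κ]_M − [K]_M = 2·(0) − (2) − 2·(1) + (-1) − (1) = -6
  L: 2·[U]_L − [ϕ]_L − 2·[m]_L + [κ]_L − [K]_L = 2·(1) − (-2) − 2·(0) + (2) − (-1) = 7
  T: 2·[U]_T − [ϕ]_T − 2·[m]_T + [κ]_T − [K]_T = 2·(-1) − (-2) − 2·(0) + (2) − (-2) = 4
  Θ: 2·[U]_Θ − [ϕ]_Θ − 2·[m]_Θ + [κ]_Θ − [K]_Θ = 2·(0) − (-1) − 2·(0) + (-1) − (0) = 0
Net dimensions [M⁻⁶ L⁷ T⁴] ≠ [1] — not dimensionless.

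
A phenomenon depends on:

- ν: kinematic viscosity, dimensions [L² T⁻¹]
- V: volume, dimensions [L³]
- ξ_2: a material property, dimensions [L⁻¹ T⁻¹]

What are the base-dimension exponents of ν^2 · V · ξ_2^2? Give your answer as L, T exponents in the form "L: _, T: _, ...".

Collect each base-dimension exponent across the product:
  L: 2·(2) + (3) + 2·(-1) = 5
  T: 2·(-1) + (0) + 2·(-1) = -4
So the dimensions are [L⁵ T⁻⁴].

L: 5, T: -4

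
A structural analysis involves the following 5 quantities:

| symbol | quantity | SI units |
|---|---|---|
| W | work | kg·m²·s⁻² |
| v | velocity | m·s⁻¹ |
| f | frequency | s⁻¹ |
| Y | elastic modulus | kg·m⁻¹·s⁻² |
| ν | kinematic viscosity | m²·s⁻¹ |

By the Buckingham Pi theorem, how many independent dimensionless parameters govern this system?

2

There are 5 variables and 3 base dimensions (M, L, T).
The dimension matrix has rank 3.
Independent dimensionless groups: 5 − 3 = 2.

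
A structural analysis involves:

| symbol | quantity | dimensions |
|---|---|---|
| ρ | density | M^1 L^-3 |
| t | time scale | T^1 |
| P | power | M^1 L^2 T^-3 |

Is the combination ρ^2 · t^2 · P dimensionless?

Sum the exponent of each base dimension across the product:
  M: 2·[ρ]_M + 2·[t]_M + [P]_M = 2·(1) + 2·(0) + (1) = 3
  L: 2·[ρ]_L + 2·[t]_L + [P]_L = 2·(-3) + 2·(0) + (2) = -4
  T: 2·[ρ]_T + 2·[t]_T + [P]_T = 2·(0) + 2·(1) + (-3) = -1
Net dimensions [M³ L⁻⁴ T⁻¹] ≠ [1] — not dimensionless.

no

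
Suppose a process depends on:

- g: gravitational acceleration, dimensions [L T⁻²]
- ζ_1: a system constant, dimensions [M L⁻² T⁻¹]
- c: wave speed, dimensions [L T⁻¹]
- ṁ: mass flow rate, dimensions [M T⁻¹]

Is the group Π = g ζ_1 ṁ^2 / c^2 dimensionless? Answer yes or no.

Sum the exponent of each base dimension across the product:
  M: [g]_M + [ζ_1]_M − 2·[c]_M + 2·[ṁ]_M = (0) + (1) − 2·(0) + 2·(1) = 3
  L: [g]_L + [ζ_1]_L − 2·[c]_L + 2·[ṁ]_L = (1) + (-2) − 2·(1) + 2·(0) = -3
  T: [g]_T + [ζ_1]_T − 2·[c]_T + 2·[ṁ]_T = (-2) + (-1) − 2·(-1) + 2·(-1) = -3
Net dimensions [M³ L⁻³ T⁻³] ≠ [1] — not dimensionless.

no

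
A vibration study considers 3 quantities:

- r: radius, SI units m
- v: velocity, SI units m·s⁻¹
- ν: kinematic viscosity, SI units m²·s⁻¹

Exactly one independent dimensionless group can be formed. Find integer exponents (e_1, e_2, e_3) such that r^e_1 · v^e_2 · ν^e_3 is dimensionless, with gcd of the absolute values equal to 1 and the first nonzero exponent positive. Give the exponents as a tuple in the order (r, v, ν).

(1, 1, -1)

L: e_1·(1) + e_2·(1) + e_3·(2) = 0
T: e_1·(0) + e_2·(-1) + e_3·(-1) = 0
Solving this homogeneous linear system for the smallest-integer solution (first nonzero entry positive) gives (1, 1, -1).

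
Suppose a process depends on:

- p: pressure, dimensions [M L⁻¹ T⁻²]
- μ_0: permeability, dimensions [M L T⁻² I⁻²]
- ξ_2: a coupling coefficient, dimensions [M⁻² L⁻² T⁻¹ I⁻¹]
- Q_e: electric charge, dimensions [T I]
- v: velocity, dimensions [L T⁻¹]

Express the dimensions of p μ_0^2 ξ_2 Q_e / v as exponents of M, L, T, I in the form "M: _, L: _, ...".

M: 1, L: -2, T: -5, I: -4

Collect each base-dimension exponent across the product:
  M: (1) + 2·(1) + (-2) + (0) − (0) = 1
  L: (-1) + 2·(1) + (-2) + (0) − (1) = -2
  T: (-2) + 2·(-2) + (-1) + (1) − (-1) = -5
  I: (0) + 2·(-2) + (-1) + (1) − (0) = -4
So the dimensions are [M L⁻² T⁻⁵ I⁻⁴].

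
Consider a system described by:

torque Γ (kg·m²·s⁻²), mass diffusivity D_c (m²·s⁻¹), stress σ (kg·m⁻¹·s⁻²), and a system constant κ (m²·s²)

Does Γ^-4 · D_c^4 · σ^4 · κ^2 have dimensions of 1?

Sum the exponent of each base dimension across the product:
  M: −4·[Γ]_M + 4·[D_c]_M + 4·[σ]_M + 2·[κ]_M = −4·(1) + 4·(0) + 4·(1) + 2·(0) = 0
  L: −4·[Γ]_L + 4·[D_c]_L + 4·[σ]_L + 2·[κ]_L = −4·(2) + 4·(2) + 4·(-1) + 2·(2) = 0
  T: −4·[Γ]_T + 4·[D_c]_T + 4·[σ]_T + 2·[κ]_T = −4·(-2) + 4·(-1) + 4·(-2) + 2·(2) = 0
All base exponents vanish — dimensionless.

yes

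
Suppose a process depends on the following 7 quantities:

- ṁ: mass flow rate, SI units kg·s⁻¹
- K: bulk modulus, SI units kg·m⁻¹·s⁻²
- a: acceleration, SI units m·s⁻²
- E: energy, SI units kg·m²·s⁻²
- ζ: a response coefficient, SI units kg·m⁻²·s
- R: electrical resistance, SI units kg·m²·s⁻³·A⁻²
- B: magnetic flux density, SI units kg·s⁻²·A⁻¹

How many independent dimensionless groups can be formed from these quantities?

3

There are 7 variables and 4 base dimensions (M, L, T, I).
The dimension matrix has rank 4.
Independent dimensionless groups: 7 − 4 = 3.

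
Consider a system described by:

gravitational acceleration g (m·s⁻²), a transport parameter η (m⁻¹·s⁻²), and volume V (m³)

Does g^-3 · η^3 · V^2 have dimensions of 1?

Sum the exponent of each base dimension across the product:
  L: −3·[g]_L + 3·[η]_L + 2·[V]_L = −3·(1) + 3·(-1) + 2·(3) = 0
  T: −3·[g]_T + 3·[η]_T + 2·[V]_T = −3·(-2) + 3·(-2) + 2·(0) = 0
All base exponents vanish — dimensionless.

yes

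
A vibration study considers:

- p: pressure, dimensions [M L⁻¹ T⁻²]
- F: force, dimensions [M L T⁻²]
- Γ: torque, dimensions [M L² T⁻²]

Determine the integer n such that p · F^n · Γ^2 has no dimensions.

-3

Balance the M exponent: (1)·n from F, plus (1) + 2·(1) = 3 from the rest, must sum to zero.
n + 3 = 0, so n = -3.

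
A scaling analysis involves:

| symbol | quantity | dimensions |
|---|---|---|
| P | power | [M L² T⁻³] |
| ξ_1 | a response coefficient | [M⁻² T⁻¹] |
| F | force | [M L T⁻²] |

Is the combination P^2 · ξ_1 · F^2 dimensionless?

no

Sum the exponent of each base dimension across the product:
  M: 2·[P]_M + [ξ_1]_M + 2·[F]_M = 2·(1) + (-2) + 2·(1) = 2
  L: 2·[P]_L + [ξ_1]_L + 2·[F]_L = 2·(2) + (0) + 2·(1) = 6
  T: 2·[P]_T + [ξ_1]_T + 2·[F]_T = 2·(-3) + (-1) + 2·(-2) = -11
Net dimensions [M² L⁶ T⁻¹¹] ≠ [1] — not dimensionless.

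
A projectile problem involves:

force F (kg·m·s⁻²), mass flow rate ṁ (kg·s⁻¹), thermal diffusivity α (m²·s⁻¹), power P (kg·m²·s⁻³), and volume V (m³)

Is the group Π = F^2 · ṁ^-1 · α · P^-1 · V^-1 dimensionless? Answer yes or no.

no

Sum the exponent of each base dimension across the product:
  M: 2·[F]_M − [ṁ]_M + [α]_M − [P]_M − [V]_M = 2·(1) − (1) + (0) − (1) − (0) = 0
  L: 2·[F]_L − [ṁ]_L + [α]_L − [P]_L − [V]_L = 2·(1) − (0) + (2) − (2) − (3) = -1
  T: 2·[F]_T − [ṁ]_T + [α]_T − [P]_T − [V]_T = 2·(-2) − (-1) + (-1) − (-3) − (0) = -1
Net dimensions [L⁻¹ T⁻¹] ≠ [1] — not dimensionless.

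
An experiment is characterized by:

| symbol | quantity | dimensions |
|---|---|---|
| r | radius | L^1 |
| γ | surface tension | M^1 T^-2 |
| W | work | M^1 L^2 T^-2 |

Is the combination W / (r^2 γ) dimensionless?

yes

Sum the exponent of each base dimension across the product:
  M: −2·[r]_M − [γ]_M + [W]_M = −2·(0) − (1) + (1) = 0
  L: −2·[r]_L − [γ]_L + [W]_L = −2·(1) − (0) + (2) = 0
  T: −2·[r]_T − [γ]_T + [W]_T = −2·(0) − (-2) + (-2) = 0
  Θ: −2·[r]_Θ − [γ]_Θ + [W]_Θ = −2·(0) − (0) + (0) = 0
All base exponents vanish — dimensionless.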